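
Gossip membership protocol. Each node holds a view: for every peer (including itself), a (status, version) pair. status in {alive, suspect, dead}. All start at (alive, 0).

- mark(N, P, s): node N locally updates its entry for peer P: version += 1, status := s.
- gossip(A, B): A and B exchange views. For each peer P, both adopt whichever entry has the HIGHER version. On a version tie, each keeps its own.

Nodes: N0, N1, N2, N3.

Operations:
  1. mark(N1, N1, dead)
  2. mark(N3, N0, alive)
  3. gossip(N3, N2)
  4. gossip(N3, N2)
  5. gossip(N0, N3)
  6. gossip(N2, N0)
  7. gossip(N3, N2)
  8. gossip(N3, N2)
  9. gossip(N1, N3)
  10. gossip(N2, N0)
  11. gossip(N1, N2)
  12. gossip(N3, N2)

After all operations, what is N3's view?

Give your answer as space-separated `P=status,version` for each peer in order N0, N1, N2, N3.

Op 1: N1 marks N1=dead -> (dead,v1)
Op 2: N3 marks N0=alive -> (alive,v1)
Op 3: gossip N3<->N2 -> N3.N0=(alive,v1) N3.N1=(alive,v0) N3.N2=(alive,v0) N3.N3=(alive,v0) | N2.N0=(alive,v1) N2.N1=(alive,v0) N2.N2=(alive,v0) N2.N3=(alive,v0)
Op 4: gossip N3<->N2 -> N3.N0=(alive,v1) N3.N1=(alive,v0) N3.N2=(alive,v0) N3.N3=(alive,v0) | N2.N0=(alive,v1) N2.N1=(alive,v0) N2.N2=(alive,v0) N2.N3=(alive,v0)
Op 5: gossip N0<->N3 -> N0.N0=(alive,v1) N0.N1=(alive,v0) N0.N2=(alive,v0) N0.N3=(alive,v0) | N3.N0=(alive,v1) N3.N1=(alive,v0) N3.N2=(alive,v0) N3.N3=(alive,v0)
Op 6: gossip N2<->N0 -> N2.N0=(alive,v1) N2.N1=(alive,v0) N2.N2=(alive,v0) N2.N3=(alive,v0) | N0.N0=(alive,v1) N0.N1=(alive,v0) N0.N2=(alive,v0) N0.N3=(alive,v0)
Op 7: gossip N3<->N2 -> N3.N0=(alive,v1) N3.N1=(alive,v0) N3.N2=(alive,v0) N3.N3=(alive,v0) | N2.N0=(alive,v1) N2.N1=(alive,v0) N2.N2=(alive,v0) N2.N3=(alive,v0)
Op 8: gossip N3<->N2 -> N3.N0=(alive,v1) N3.N1=(alive,v0) N3.N2=(alive,v0) N3.N3=(alive,v0) | N2.N0=(alive,v1) N2.N1=(alive,v0) N2.N2=(alive,v0) N2.N3=(alive,v0)
Op 9: gossip N1<->N3 -> N1.N0=(alive,v1) N1.N1=(dead,v1) N1.N2=(alive,v0) N1.N3=(alive,v0) | N3.N0=(alive,v1) N3.N1=(dead,v1) N3.N2=(alive,v0) N3.N3=(alive,v0)
Op 10: gossip N2<->N0 -> N2.N0=(alive,v1) N2.N1=(alive,v0) N2.N2=(alive,v0) N2.N3=(alive,v0) | N0.N0=(alive,v1) N0.N1=(alive,v0) N0.N2=(alive,v0) N0.N3=(alive,v0)
Op 11: gossip N1<->N2 -> N1.N0=(alive,v1) N1.N1=(dead,v1) N1.N2=(alive,v0) N1.N3=(alive,v0) | N2.N0=(alive,v1) N2.N1=(dead,v1) N2.N2=(alive,v0) N2.N3=(alive,v0)
Op 12: gossip N3<->N2 -> N3.N0=(alive,v1) N3.N1=(dead,v1) N3.N2=(alive,v0) N3.N3=(alive,v0) | N2.N0=(alive,v1) N2.N1=(dead,v1) N2.N2=(alive,v0) N2.N3=(alive,v0)

Answer: N0=alive,1 N1=dead,1 N2=alive,0 N3=alive,0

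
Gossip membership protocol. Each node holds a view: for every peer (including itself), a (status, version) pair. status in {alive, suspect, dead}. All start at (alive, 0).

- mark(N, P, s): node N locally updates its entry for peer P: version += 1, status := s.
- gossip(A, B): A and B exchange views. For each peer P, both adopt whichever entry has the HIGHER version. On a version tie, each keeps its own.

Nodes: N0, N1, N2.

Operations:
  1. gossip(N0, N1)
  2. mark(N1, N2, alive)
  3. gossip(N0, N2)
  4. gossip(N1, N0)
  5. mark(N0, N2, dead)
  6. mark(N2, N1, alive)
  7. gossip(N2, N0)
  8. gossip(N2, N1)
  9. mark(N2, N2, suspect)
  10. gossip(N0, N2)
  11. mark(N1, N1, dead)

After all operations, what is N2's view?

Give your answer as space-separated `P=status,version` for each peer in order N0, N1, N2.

Op 1: gossip N0<->N1 -> N0.N0=(alive,v0) N0.N1=(alive,v0) N0.N2=(alive,v0) | N1.N0=(alive,v0) N1.N1=(alive,v0) N1.N2=(alive,v0)
Op 2: N1 marks N2=alive -> (alive,v1)
Op 3: gossip N0<->N2 -> N0.N0=(alive,v0) N0.N1=(alive,v0) N0.N2=(alive,v0) | N2.N0=(alive,v0) N2.N1=(alive,v0) N2.N2=(alive,v0)
Op 4: gossip N1<->N0 -> N1.N0=(alive,v0) N1.N1=(alive,v0) N1.N2=(alive,v1) | N0.N0=(alive,v0) N0.N1=(alive,v0) N0.N2=(alive,v1)
Op 5: N0 marks N2=dead -> (dead,v2)
Op 6: N2 marks N1=alive -> (alive,v1)
Op 7: gossip N2<->N0 -> N2.N0=(alive,v0) N2.N1=(alive,v1) N2.N2=(dead,v2) | N0.N0=(alive,v0) N0.N1=(alive,v1) N0.N2=(dead,v2)
Op 8: gossip N2<->N1 -> N2.N0=(alive,v0) N2.N1=(alive,v1) N2.N2=(dead,v2) | N1.N0=(alive,v0) N1.N1=(alive,v1) N1.N2=(dead,v2)
Op 9: N2 marks N2=suspect -> (suspect,v3)
Op 10: gossip N0<->N2 -> N0.N0=(alive,v0) N0.N1=(alive,v1) N0.N2=(suspect,v3) | N2.N0=(alive,v0) N2.N1=(alive,v1) N2.N2=(suspect,v3)
Op 11: N1 marks N1=dead -> (dead,v2)

Answer: N0=alive,0 N1=alive,1 N2=suspect,3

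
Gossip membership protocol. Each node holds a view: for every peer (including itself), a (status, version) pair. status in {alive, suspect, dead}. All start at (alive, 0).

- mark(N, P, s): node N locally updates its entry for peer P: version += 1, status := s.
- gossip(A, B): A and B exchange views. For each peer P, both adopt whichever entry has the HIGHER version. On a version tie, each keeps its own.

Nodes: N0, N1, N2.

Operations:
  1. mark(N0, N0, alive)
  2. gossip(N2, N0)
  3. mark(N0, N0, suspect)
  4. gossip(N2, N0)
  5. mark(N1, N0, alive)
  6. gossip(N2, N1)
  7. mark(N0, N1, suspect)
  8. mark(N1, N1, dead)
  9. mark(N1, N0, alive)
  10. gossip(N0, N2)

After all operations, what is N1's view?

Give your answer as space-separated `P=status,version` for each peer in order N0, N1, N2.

Op 1: N0 marks N0=alive -> (alive,v1)
Op 2: gossip N2<->N0 -> N2.N0=(alive,v1) N2.N1=(alive,v0) N2.N2=(alive,v0) | N0.N0=(alive,v1) N0.N1=(alive,v0) N0.N2=(alive,v0)
Op 3: N0 marks N0=suspect -> (suspect,v2)
Op 4: gossip N2<->N0 -> N2.N0=(suspect,v2) N2.N1=(alive,v0) N2.N2=(alive,v0) | N0.N0=(suspect,v2) N0.N1=(alive,v0) N0.N2=(alive,v0)
Op 5: N1 marks N0=alive -> (alive,v1)
Op 6: gossip N2<->N1 -> N2.N0=(suspect,v2) N2.N1=(alive,v0) N2.N2=(alive,v0) | N1.N0=(suspect,v2) N1.N1=(alive,v0) N1.N2=(alive,v0)
Op 7: N0 marks N1=suspect -> (suspect,v1)
Op 8: N1 marks N1=dead -> (dead,v1)
Op 9: N1 marks N0=alive -> (alive,v3)
Op 10: gossip N0<->N2 -> N0.N0=(suspect,v2) N0.N1=(suspect,v1) N0.N2=(alive,v0) | N2.N0=(suspect,v2) N2.N1=(suspect,v1) N2.N2=(alive,v0)

Answer: N0=alive,3 N1=dead,1 N2=alive,0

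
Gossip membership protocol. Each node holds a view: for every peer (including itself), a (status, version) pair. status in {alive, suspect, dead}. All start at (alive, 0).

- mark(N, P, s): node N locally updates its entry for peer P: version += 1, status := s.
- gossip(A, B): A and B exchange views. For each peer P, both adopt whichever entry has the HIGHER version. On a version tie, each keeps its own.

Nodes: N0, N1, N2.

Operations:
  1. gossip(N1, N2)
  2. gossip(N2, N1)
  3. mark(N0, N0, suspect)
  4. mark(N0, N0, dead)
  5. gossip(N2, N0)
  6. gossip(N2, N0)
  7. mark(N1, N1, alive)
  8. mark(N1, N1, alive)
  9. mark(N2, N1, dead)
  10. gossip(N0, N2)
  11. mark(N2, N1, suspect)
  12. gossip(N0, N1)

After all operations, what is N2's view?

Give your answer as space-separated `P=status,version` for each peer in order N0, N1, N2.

Answer: N0=dead,2 N1=suspect,2 N2=alive,0

Derivation:
Op 1: gossip N1<->N2 -> N1.N0=(alive,v0) N1.N1=(alive,v0) N1.N2=(alive,v0) | N2.N0=(alive,v0) N2.N1=(alive,v0) N2.N2=(alive,v0)
Op 2: gossip N2<->N1 -> N2.N0=(alive,v0) N2.N1=(alive,v0) N2.N2=(alive,v0) | N1.N0=(alive,v0) N1.N1=(alive,v0) N1.N2=(alive,v0)
Op 3: N0 marks N0=suspect -> (suspect,v1)
Op 4: N0 marks N0=dead -> (dead,v2)
Op 5: gossip N2<->N0 -> N2.N0=(dead,v2) N2.N1=(alive,v0) N2.N2=(alive,v0) | N0.N0=(dead,v2) N0.N1=(alive,v0) N0.N2=(alive,v0)
Op 6: gossip N2<->N0 -> N2.N0=(dead,v2) N2.N1=(alive,v0) N2.N2=(alive,v0) | N0.N0=(dead,v2) N0.N1=(alive,v0) N0.N2=(alive,v0)
Op 7: N1 marks N1=alive -> (alive,v1)
Op 8: N1 marks N1=alive -> (alive,v2)
Op 9: N2 marks N1=dead -> (dead,v1)
Op 10: gossip N0<->N2 -> N0.N0=(dead,v2) N0.N1=(dead,v1) N0.N2=(alive,v0) | N2.N0=(dead,v2) N2.N1=(dead,v1) N2.N2=(alive,v0)
Op 11: N2 marks N1=suspect -> (suspect,v2)
Op 12: gossip N0<->N1 -> N0.N0=(dead,v2) N0.N1=(alive,v2) N0.N2=(alive,v0) | N1.N0=(dead,v2) N1.N1=(alive,v2) N1.N2=(alive,v0)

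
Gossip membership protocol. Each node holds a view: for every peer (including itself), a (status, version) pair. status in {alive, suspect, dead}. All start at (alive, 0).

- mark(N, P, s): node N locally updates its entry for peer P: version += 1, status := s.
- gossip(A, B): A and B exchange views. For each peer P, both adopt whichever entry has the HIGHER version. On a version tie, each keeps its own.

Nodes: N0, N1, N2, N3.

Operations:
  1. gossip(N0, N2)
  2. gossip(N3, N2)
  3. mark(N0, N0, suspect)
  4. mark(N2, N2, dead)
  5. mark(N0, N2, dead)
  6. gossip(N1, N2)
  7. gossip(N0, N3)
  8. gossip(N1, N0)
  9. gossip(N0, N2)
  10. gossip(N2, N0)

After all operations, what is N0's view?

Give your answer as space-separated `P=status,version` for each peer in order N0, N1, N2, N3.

Answer: N0=suspect,1 N1=alive,0 N2=dead,1 N3=alive,0

Derivation:
Op 1: gossip N0<->N2 -> N0.N0=(alive,v0) N0.N1=(alive,v0) N0.N2=(alive,v0) N0.N3=(alive,v0) | N2.N0=(alive,v0) N2.N1=(alive,v0) N2.N2=(alive,v0) N2.N3=(alive,v0)
Op 2: gossip N3<->N2 -> N3.N0=(alive,v0) N3.N1=(alive,v0) N3.N2=(alive,v0) N3.N3=(alive,v0) | N2.N0=(alive,v0) N2.N1=(alive,v0) N2.N2=(alive,v0) N2.N3=(alive,v0)
Op 3: N0 marks N0=suspect -> (suspect,v1)
Op 4: N2 marks N2=dead -> (dead,v1)
Op 5: N0 marks N2=dead -> (dead,v1)
Op 6: gossip N1<->N2 -> N1.N0=(alive,v0) N1.N1=(alive,v0) N1.N2=(dead,v1) N1.N3=(alive,v0) | N2.N0=(alive,v0) N2.N1=(alive,v0) N2.N2=(dead,v1) N2.N3=(alive,v0)
Op 7: gossip N0<->N3 -> N0.N0=(suspect,v1) N0.N1=(alive,v0) N0.N2=(dead,v1) N0.N3=(alive,v0) | N3.N0=(suspect,v1) N3.N1=(alive,v0) N3.N2=(dead,v1) N3.N3=(alive,v0)
Op 8: gossip N1<->N0 -> N1.N0=(suspect,v1) N1.N1=(alive,v0) N1.N2=(dead,v1) N1.N3=(alive,v0) | N0.N0=(suspect,v1) N0.N1=(alive,v0) N0.N2=(dead,v1) N0.N3=(alive,v0)
Op 9: gossip N0<->N2 -> N0.N0=(suspect,v1) N0.N1=(alive,v0) N0.N2=(dead,v1) N0.N3=(alive,v0) | N2.N0=(suspect,v1) N2.N1=(alive,v0) N2.N2=(dead,v1) N2.N3=(alive,v0)
Op 10: gossip N2<->N0 -> N2.N0=(suspect,v1) N2.N1=(alive,v0) N2.N2=(dead,v1) N2.N3=(alive,v0) | N0.N0=(suspect,v1) N0.N1=(alive,v0) N0.N2=(dead,v1) N0.N3=(alive,v0)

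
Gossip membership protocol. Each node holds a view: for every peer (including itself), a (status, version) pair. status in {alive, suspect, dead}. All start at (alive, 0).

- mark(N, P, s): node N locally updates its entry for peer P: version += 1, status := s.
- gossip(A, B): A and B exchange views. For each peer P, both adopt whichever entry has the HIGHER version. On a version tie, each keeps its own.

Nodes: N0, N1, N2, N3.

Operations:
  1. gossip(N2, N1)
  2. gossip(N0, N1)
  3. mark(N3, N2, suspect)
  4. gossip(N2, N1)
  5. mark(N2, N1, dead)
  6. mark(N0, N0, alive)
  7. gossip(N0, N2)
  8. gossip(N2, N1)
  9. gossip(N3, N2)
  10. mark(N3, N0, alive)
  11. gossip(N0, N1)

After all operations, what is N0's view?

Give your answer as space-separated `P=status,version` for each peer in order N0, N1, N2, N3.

Op 1: gossip N2<->N1 -> N2.N0=(alive,v0) N2.N1=(alive,v0) N2.N2=(alive,v0) N2.N3=(alive,v0) | N1.N0=(alive,v0) N1.N1=(alive,v0) N1.N2=(alive,v0) N1.N3=(alive,v0)
Op 2: gossip N0<->N1 -> N0.N0=(alive,v0) N0.N1=(alive,v0) N0.N2=(alive,v0) N0.N3=(alive,v0) | N1.N0=(alive,v0) N1.N1=(alive,v0) N1.N2=(alive,v0) N1.N3=(alive,v0)
Op 3: N3 marks N2=suspect -> (suspect,v1)
Op 4: gossip N2<->N1 -> N2.N0=(alive,v0) N2.N1=(alive,v0) N2.N2=(alive,v0) N2.N3=(alive,v0) | N1.N0=(alive,v0) N1.N1=(alive,v0) N1.N2=(alive,v0) N1.N3=(alive,v0)
Op 5: N2 marks N1=dead -> (dead,v1)
Op 6: N0 marks N0=alive -> (alive,v1)
Op 7: gossip N0<->N2 -> N0.N0=(alive,v1) N0.N1=(dead,v1) N0.N2=(alive,v0) N0.N3=(alive,v0) | N2.N0=(alive,v1) N2.N1=(dead,v1) N2.N2=(alive,v0) N2.N3=(alive,v0)
Op 8: gossip N2<->N1 -> N2.N0=(alive,v1) N2.N1=(dead,v1) N2.N2=(alive,v0) N2.N3=(alive,v0) | N1.N0=(alive,v1) N1.N1=(dead,v1) N1.N2=(alive,v0) N1.N3=(alive,v0)
Op 9: gossip N3<->N2 -> N3.N0=(alive,v1) N3.N1=(dead,v1) N3.N2=(suspect,v1) N3.N3=(alive,v0) | N2.N0=(alive,v1) N2.N1=(dead,v1) N2.N2=(suspect,v1) N2.N3=(alive,v0)
Op 10: N3 marks N0=alive -> (alive,v2)
Op 11: gossip N0<->N1 -> N0.N0=(alive,v1) N0.N1=(dead,v1) N0.N2=(alive,v0) N0.N3=(alive,v0) | N1.N0=(alive,v1) N1.N1=(dead,v1) N1.N2=(alive,v0) N1.N3=(alive,v0)

Answer: N0=alive,1 N1=dead,1 N2=alive,0 N3=alive,0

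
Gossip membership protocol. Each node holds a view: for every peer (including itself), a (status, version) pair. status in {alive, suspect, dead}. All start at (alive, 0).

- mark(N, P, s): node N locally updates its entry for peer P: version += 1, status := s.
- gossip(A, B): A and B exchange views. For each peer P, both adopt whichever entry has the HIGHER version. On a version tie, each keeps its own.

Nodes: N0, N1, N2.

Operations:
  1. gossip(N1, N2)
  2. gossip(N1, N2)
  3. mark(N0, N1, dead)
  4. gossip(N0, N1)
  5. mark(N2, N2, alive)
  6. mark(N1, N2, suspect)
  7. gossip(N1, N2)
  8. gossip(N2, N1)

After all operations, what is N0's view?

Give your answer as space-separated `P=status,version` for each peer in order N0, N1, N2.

Op 1: gossip N1<->N2 -> N1.N0=(alive,v0) N1.N1=(alive,v0) N1.N2=(alive,v0) | N2.N0=(alive,v0) N2.N1=(alive,v0) N2.N2=(alive,v0)
Op 2: gossip N1<->N2 -> N1.N0=(alive,v0) N1.N1=(alive,v0) N1.N2=(alive,v0) | N2.N0=(alive,v0) N2.N1=(alive,v0) N2.N2=(alive,v0)
Op 3: N0 marks N1=dead -> (dead,v1)
Op 4: gossip N0<->N1 -> N0.N0=(alive,v0) N0.N1=(dead,v1) N0.N2=(alive,v0) | N1.N0=(alive,v0) N1.N1=(dead,v1) N1.N2=(alive,v0)
Op 5: N2 marks N2=alive -> (alive,v1)
Op 6: N1 marks N2=suspect -> (suspect,v1)
Op 7: gossip N1<->N2 -> N1.N0=(alive,v0) N1.N1=(dead,v1) N1.N2=(suspect,v1) | N2.N0=(alive,v0) N2.N1=(dead,v1) N2.N2=(alive,v1)
Op 8: gossip N2<->N1 -> N2.N0=(alive,v0) N2.N1=(dead,v1) N2.N2=(alive,v1) | N1.N0=(alive,v0) N1.N1=(dead,v1) N1.N2=(suspect,v1)

Answer: N0=alive,0 N1=dead,1 N2=alive,0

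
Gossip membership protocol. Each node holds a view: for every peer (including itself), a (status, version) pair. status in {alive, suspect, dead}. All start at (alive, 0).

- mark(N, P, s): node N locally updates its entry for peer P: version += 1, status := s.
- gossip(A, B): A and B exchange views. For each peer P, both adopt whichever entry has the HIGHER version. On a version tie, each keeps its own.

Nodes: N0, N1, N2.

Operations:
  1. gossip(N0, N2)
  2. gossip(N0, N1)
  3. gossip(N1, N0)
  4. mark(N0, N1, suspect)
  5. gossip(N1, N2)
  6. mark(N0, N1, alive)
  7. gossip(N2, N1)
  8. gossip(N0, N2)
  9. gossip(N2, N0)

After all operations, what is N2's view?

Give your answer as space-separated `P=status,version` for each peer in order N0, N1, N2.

Op 1: gossip N0<->N2 -> N0.N0=(alive,v0) N0.N1=(alive,v0) N0.N2=(alive,v0) | N2.N0=(alive,v0) N2.N1=(alive,v0) N2.N2=(alive,v0)
Op 2: gossip N0<->N1 -> N0.N0=(alive,v0) N0.N1=(alive,v0) N0.N2=(alive,v0) | N1.N0=(alive,v0) N1.N1=(alive,v0) N1.N2=(alive,v0)
Op 3: gossip N1<->N0 -> N1.N0=(alive,v0) N1.N1=(alive,v0) N1.N2=(alive,v0) | N0.N0=(alive,v0) N0.N1=(alive,v0) N0.N2=(alive,v0)
Op 4: N0 marks N1=suspect -> (suspect,v1)
Op 5: gossip N1<->N2 -> N1.N0=(alive,v0) N1.N1=(alive,v0) N1.N2=(alive,v0) | N2.N0=(alive,v0) N2.N1=(alive,v0) N2.N2=(alive,v0)
Op 6: N0 marks N1=alive -> (alive,v2)
Op 7: gossip N2<->N1 -> N2.N0=(alive,v0) N2.N1=(alive,v0) N2.N2=(alive,v0) | N1.N0=(alive,v0) N1.N1=(alive,v0) N1.N2=(alive,v0)
Op 8: gossip N0<->N2 -> N0.N0=(alive,v0) N0.N1=(alive,v2) N0.N2=(alive,v0) | N2.N0=(alive,v0) N2.N1=(alive,v2) N2.N2=(alive,v0)
Op 9: gossip N2<->N0 -> N2.N0=(alive,v0) N2.N1=(alive,v2) N2.N2=(alive,v0) | N0.N0=(alive,v0) N0.N1=(alive,v2) N0.N2=(alive,v0)

Answer: N0=alive,0 N1=alive,2 N2=alive,0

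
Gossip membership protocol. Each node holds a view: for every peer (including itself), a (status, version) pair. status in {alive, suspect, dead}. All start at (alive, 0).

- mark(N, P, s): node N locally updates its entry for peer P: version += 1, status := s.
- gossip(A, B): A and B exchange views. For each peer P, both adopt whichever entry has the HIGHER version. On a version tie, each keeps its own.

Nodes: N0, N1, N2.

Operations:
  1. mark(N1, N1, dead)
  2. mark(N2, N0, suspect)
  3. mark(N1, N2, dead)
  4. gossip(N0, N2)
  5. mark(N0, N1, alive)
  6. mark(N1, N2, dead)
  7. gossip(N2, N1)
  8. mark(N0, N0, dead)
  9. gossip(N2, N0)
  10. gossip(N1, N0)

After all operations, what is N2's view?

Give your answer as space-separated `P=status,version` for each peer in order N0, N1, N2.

Op 1: N1 marks N1=dead -> (dead,v1)
Op 2: N2 marks N0=suspect -> (suspect,v1)
Op 3: N1 marks N2=dead -> (dead,v1)
Op 4: gossip N0<->N2 -> N0.N0=(suspect,v1) N0.N1=(alive,v0) N0.N2=(alive,v0) | N2.N0=(suspect,v1) N2.N1=(alive,v0) N2.N2=(alive,v0)
Op 5: N0 marks N1=alive -> (alive,v1)
Op 6: N1 marks N2=dead -> (dead,v2)
Op 7: gossip N2<->N1 -> N2.N0=(suspect,v1) N2.N1=(dead,v1) N2.N2=(dead,v2) | N1.N0=(suspect,v1) N1.N1=(dead,v1) N1.N2=(dead,v2)
Op 8: N0 marks N0=dead -> (dead,v2)
Op 9: gossip N2<->N0 -> N2.N0=(dead,v2) N2.N1=(dead,v1) N2.N2=(dead,v2) | N0.N0=(dead,v2) N0.N1=(alive,v1) N0.N2=(dead,v2)
Op 10: gossip N1<->N0 -> N1.N0=(dead,v2) N1.N1=(dead,v1) N1.N2=(dead,v2) | N0.N0=(dead,v2) N0.N1=(alive,v1) N0.N2=(dead,v2)

Answer: N0=dead,2 N1=dead,1 N2=dead,2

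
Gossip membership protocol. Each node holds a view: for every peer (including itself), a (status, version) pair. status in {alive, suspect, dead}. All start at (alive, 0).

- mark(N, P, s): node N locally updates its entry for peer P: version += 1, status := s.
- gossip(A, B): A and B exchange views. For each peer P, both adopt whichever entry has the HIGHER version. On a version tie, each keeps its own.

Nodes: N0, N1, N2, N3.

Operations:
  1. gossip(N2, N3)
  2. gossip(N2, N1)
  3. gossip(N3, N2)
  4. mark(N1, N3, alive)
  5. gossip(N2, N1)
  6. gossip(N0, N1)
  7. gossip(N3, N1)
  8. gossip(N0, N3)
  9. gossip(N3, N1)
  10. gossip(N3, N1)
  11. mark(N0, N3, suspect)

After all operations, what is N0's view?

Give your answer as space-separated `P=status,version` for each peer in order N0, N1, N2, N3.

Op 1: gossip N2<->N3 -> N2.N0=(alive,v0) N2.N1=(alive,v0) N2.N2=(alive,v0) N2.N3=(alive,v0) | N3.N0=(alive,v0) N3.N1=(alive,v0) N3.N2=(alive,v0) N3.N3=(alive,v0)
Op 2: gossip N2<->N1 -> N2.N0=(alive,v0) N2.N1=(alive,v0) N2.N2=(alive,v0) N2.N3=(alive,v0) | N1.N0=(alive,v0) N1.N1=(alive,v0) N1.N2=(alive,v0) N1.N3=(alive,v0)
Op 3: gossip N3<->N2 -> N3.N0=(alive,v0) N3.N1=(alive,v0) N3.N2=(alive,v0) N3.N3=(alive,v0) | N2.N0=(alive,v0) N2.N1=(alive,v0) N2.N2=(alive,v0) N2.N3=(alive,v0)
Op 4: N1 marks N3=alive -> (alive,v1)
Op 5: gossip N2<->N1 -> N2.N0=(alive,v0) N2.N1=(alive,v0) N2.N2=(alive,v0) N2.N3=(alive,v1) | N1.N0=(alive,v0) N1.N1=(alive,v0) N1.N2=(alive,v0) N1.N3=(alive,v1)
Op 6: gossip N0<->N1 -> N0.N0=(alive,v0) N0.N1=(alive,v0) N0.N2=(alive,v0) N0.N3=(alive,v1) | N1.N0=(alive,v0) N1.N1=(alive,v0) N1.N2=(alive,v0) N1.N3=(alive,v1)
Op 7: gossip N3<->N1 -> N3.N0=(alive,v0) N3.N1=(alive,v0) N3.N2=(alive,v0) N3.N3=(alive,v1) | N1.N0=(alive,v0) N1.N1=(alive,v0) N1.N2=(alive,v0) N1.N3=(alive,v1)
Op 8: gossip N0<->N3 -> N0.N0=(alive,v0) N0.N1=(alive,v0) N0.N2=(alive,v0) N0.N3=(alive,v1) | N3.N0=(alive,v0) N3.N1=(alive,v0) N3.N2=(alive,v0) N3.N3=(alive,v1)
Op 9: gossip N3<->N1 -> N3.N0=(alive,v0) N3.N1=(alive,v0) N3.N2=(alive,v0) N3.N3=(alive,v1) | N1.N0=(alive,v0) N1.N1=(alive,v0) N1.N2=(alive,v0) N1.N3=(alive,v1)
Op 10: gossip N3<->N1 -> N3.N0=(alive,v0) N3.N1=(alive,v0) N3.N2=(alive,v0) N3.N3=(alive,v1) | N1.N0=(alive,v0) N1.N1=(alive,v0) N1.N2=(alive,v0) N1.N3=(alive,v1)
Op 11: N0 marks N3=suspect -> (suspect,v2)

Answer: N0=alive,0 N1=alive,0 N2=alive,0 N3=suspect,2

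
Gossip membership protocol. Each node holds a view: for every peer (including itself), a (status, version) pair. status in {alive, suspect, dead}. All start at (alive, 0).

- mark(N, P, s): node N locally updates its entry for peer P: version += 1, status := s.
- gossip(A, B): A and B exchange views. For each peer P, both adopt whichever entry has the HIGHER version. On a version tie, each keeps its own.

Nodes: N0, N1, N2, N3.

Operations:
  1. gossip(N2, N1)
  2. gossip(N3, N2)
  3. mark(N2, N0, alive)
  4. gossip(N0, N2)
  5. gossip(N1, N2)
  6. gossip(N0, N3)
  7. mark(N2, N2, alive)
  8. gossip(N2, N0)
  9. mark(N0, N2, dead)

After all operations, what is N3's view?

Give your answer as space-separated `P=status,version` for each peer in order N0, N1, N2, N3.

Op 1: gossip N2<->N1 -> N2.N0=(alive,v0) N2.N1=(alive,v0) N2.N2=(alive,v0) N2.N3=(alive,v0) | N1.N0=(alive,v0) N1.N1=(alive,v0) N1.N2=(alive,v0) N1.N3=(alive,v0)
Op 2: gossip N3<->N2 -> N3.N0=(alive,v0) N3.N1=(alive,v0) N3.N2=(alive,v0) N3.N3=(alive,v0) | N2.N0=(alive,v0) N2.N1=(alive,v0) N2.N2=(alive,v0) N2.N3=(alive,v0)
Op 3: N2 marks N0=alive -> (alive,v1)
Op 4: gossip N0<->N2 -> N0.N0=(alive,v1) N0.N1=(alive,v0) N0.N2=(alive,v0) N0.N3=(alive,v0) | N2.N0=(alive,v1) N2.N1=(alive,v0) N2.N2=(alive,v0) N2.N3=(alive,v0)
Op 5: gossip N1<->N2 -> N1.N0=(alive,v1) N1.N1=(alive,v0) N1.N2=(alive,v0) N1.N3=(alive,v0) | N2.N0=(alive,v1) N2.N1=(alive,v0) N2.N2=(alive,v0) N2.N3=(alive,v0)
Op 6: gossip N0<->N3 -> N0.N0=(alive,v1) N0.N1=(alive,v0) N0.N2=(alive,v0) N0.N3=(alive,v0) | N3.N0=(alive,v1) N3.N1=(alive,v0) N3.N2=(alive,v0) N3.N3=(alive,v0)
Op 7: N2 marks N2=alive -> (alive,v1)
Op 8: gossip N2<->N0 -> N2.N0=(alive,v1) N2.N1=(alive,v0) N2.N2=(alive,v1) N2.N3=(alive,v0) | N0.N0=(alive,v1) N0.N1=(alive,v0) N0.N2=(alive,v1) N0.N3=(alive,v0)
Op 9: N0 marks N2=dead -> (dead,v2)

Answer: N0=alive,1 N1=alive,0 N2=alive,0 N3=alive,0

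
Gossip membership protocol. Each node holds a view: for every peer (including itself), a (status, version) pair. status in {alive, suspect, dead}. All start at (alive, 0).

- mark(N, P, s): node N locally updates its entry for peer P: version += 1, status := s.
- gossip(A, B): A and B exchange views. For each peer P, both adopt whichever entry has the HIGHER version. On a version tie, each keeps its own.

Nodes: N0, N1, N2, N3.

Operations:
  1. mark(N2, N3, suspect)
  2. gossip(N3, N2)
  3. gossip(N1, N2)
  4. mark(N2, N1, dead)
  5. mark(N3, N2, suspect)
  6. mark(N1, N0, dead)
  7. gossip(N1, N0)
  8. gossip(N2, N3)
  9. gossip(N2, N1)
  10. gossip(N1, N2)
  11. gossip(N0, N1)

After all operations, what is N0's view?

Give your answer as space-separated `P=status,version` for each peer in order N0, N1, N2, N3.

Answer: N0=dead,1 N1=dead,1 N2=suspect,1 N3=suspect,1

Derivation:
Op 1: N2 marks N3=suspect -> (suspect,v1)
Op 2: gossip N3<->N2 -> N3.N0=(alive,v0) N3.N1=(alive,v0) N3.N2=(alive,v0) N3.N3=(suspect,v1) | N2.N0=(alive,v0) N2.N1=(alive,v0) N2.N2=(alive,v0) N2.N3=(suspect,v1)
Op 3: gossip N1<->N2 -> N1.N0=(alive,v0) N1.N1=(alive,v0) N1.N2=(alive,v0) N1.N3=(suspect,v1) | N2.N0=(alive,v0) N2.N1=(alive,v0) N2.N2=(alive,v0) N2.N3=(suspect,v1)
Op 4: N2 marks N1=dead -> (dead,v1)
Op 5: N3 marks N2=suspect -> (suspect,v1)
Op 6: N1 marks N0=dead -> (dead,v1)
Op 7: gossip N1<->N0 -> N1.N0=(dead,v1) N1.N1=(alive,v0) N1.N2=(alive,v0) N1.N3=(suspect,v1) | N0.N0=(dead,v1) N0.N1=(alive,v0) N0.N2=(alive,v0) N0.N3=(suspect,v1)
Op 8: gossip N2<->N3 -> N2.N0=(alive,v0) N2.N1=(dead,v1) N2.N2=(suspect,v1) N2.N3=(suspect,v1) | N3.N0=(alive,v0) N3.N1=(dead,v1) N3.N2=(suspect,v1) N3.N3=(suspect,v1)
Op 9: gossip N2<->N1 -> N2.N0=(dead,v1) N2.N1=(dead,v1) N2.N2=(suspect,v1) N2.N3=(suspect,v1) | N1.N0=(dead,v1) N1.N1=(dead,v1) N1.N2=(suspect,v1) N1.N3=(suspect,v1)
Op 10: gossip N1<->N2 -> N1.N0=(dead,v1) N1.N1=(dead,v1) N1.N2=(suspect,v1) N1.N3=(suspect,v1) | N2.N0=(dead,v1) N2.N1=(dead,v1) N2.N2=(suspect,v1) N2.N3=(suspect,v1)
Op 11: gossip N0<->N1 -> N0.N0=(dead,v1) N0.N1=(dead,v1) N0.N2=(suspect,v1) N0.N3=(suspect,v1) | N1.N0=(dead,v1) N1.N1=(dead,v1) N1.N2=(suspect,v1) N1.N3=(suspect,v1)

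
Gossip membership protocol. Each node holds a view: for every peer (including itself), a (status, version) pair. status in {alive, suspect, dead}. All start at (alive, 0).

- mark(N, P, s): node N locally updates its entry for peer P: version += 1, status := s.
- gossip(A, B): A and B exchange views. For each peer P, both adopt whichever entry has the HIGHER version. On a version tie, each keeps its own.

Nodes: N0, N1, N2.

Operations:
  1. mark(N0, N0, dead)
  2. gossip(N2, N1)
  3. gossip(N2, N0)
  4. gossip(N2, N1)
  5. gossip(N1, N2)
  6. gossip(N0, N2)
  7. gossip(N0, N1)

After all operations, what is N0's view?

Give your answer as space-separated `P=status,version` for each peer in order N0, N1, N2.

Answer: N0=dead,1 N1=alive,0 N2=alive,0

Derivation:
Op 1: N0 marks N0=dead -> (dead,v1)
Op 2: gossip N2<->N1 -> N2.N0=(alive,v0) N2.N1=(alive,v0) N2.N2=(alive,v0) | N1.N0=(alive,v0) N1.N1=(alive,v0) N1.N2=(alive,v0)
Op 3: gossip N2<->N0 -> N2.N0=(dead,v1) N2.N1=(alive,v0) N2.N2=(alive,v0) | N0.N0=(dead,v1) N0.N1=(alive,v0) N0.N2=(alive,v0)
Op 4: gossip N2<->N1 -> N2.N0=(dead,v1) N2.N1=(alive,v0) N2.N2=(alive,v0) | N1.N0=(dead,v1) N1.N1=(alive,v0) N1.N2=(alive,v0)
Op 5: gossip N1<->N2 -> N1.N0=(dead,v1) N1.N1=(alive,v0) N1.N2=(alive,v0) | N2.N0=(dead,v1) N2.N1=(alive,v0) N2.N2=(alive,v0)
Op 6: gossip N0<->N2 -> N0.N0=(dead,v1) N0.N1=(alive,v0) N0.N2=(alive,v0) | N2.N0=(dead,v1) N2.N1=(alive,v0) N2.N2=(alive,v0)
Op 7: gossip N0<->N1 -> N0.N0=(dead,v1) N0.N1=(alive,v0) N0.N2=(alive,v0) | N1.N0=(dead,v1) N1.N1=(alive,v0) N1.N2=(alive,v0)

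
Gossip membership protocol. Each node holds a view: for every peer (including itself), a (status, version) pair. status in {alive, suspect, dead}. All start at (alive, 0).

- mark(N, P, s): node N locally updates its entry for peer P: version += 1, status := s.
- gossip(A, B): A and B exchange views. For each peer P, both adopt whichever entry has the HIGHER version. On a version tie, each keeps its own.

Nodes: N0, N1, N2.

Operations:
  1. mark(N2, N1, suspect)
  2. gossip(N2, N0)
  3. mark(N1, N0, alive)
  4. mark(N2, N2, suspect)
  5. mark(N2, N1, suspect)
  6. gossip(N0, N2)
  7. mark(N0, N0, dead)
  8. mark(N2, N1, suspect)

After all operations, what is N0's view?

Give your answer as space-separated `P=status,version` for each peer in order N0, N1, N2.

Answer: N0=dead,1 N1=suspect,2 N2=suspect,1

Derivation:
Op 1: N2 marks N1=suspect -> (suspect,v1)
Op 2: gossip N2<->N0 -> N2.N0=(alive,v0) N2.N1=(suspect,v1) N2.N2=(alive,v0) | N0.N0=(alive,v0) N0.N1=(suspect,v1) N0.N2=(alive,v0)
Op 3: N1 marks N0=alive -> (alive,v1)
Op 4: N2 marks N2=suspect -> (suspect,v1)
Op 5: N2 marks N1=suspect -> (suspect,v2)
Op 6: gossip N0<->N2 -> N0.N0=(alive,v0) N0.N1=(suspect,v2) N0.N2=(suspect,v1) | N2.N0=(alive,v0) N2.N1=(suspect,v2) N2.N2=(suspect,v1)
Op 7: N0 marks N0=dead -> (dead,v1)
Op 8: N2 marks N1=suspect -> (suspect,v3)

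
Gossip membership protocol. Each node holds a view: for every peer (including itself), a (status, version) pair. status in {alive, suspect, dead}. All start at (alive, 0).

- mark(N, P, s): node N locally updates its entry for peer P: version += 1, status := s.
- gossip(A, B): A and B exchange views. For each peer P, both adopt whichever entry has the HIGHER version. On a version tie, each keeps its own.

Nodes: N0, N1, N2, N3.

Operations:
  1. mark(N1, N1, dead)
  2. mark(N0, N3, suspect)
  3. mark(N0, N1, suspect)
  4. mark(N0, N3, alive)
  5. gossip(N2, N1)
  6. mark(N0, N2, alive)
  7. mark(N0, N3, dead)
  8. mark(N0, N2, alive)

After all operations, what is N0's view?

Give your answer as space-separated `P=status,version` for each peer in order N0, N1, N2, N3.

Op 1: N1 marks N1=dead -> (dead,v1)
Op 2: N0 marks N3=suspect -> (suspect,v1)
Op 3: N0 marks N1=suspect -> (suspect,v1)
Op 4: N0 marks N3=alive -> (alive,v2)
Op 5: gossip N2<->N1 -> N2.N0=(alive,v0) N2.N1=(dead,v1) N2.N2=(alive,v0) N2.N3=(alive,v0) | N1.N0=(alive,v0) N1.N1=(dead,v1) N1.N2=(alive,v0) N1.N3=(alive,v0)
Op 6: N0 marks N2=alive -> (alive,v1)
Op 7: N0 marks N3=dead -> (dead,v3)
Op 8: N0 marks N2=alive -> (alive,v2)

Answer: N0=alive,0 N1=suspect,1 N2=alive,2 N3=dead,3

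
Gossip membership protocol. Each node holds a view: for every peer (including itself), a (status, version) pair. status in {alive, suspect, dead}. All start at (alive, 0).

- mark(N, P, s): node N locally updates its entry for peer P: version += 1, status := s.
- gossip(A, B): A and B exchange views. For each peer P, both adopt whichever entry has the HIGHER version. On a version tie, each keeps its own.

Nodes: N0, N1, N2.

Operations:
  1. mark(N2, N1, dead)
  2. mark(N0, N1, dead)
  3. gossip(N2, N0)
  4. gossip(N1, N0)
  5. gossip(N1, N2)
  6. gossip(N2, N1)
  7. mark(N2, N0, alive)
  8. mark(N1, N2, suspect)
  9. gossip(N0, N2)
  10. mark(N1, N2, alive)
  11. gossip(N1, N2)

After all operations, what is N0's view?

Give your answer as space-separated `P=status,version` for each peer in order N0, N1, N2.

Answer: N0=alive,1 N1=dead,1 N2=alive,0

Derivation:
Op 1: N2 marks N1=dead -> (dead,v1)
Op 2: N0 marks N1=dead -> (dead,v1)
Op 3: gossip N2<->N0 -> N2.N0=(alive,v0) N2.N1=(dead,v1) N2.N2=(alive,v0) | N0.N0=(alive,v0) N0.N1=(dead,v1) N0.N2=(alive,v0)
Op 4: gossip N1<->N0 -> N1.N0=(alive,v0) N1.N1=(dead,v1) N1.N2=(alive,v0) | N0.N0=(alive,v0) N0.N1=(dead,v1) N0.N2=(alive,v0)
Op 5: gossip N1<->N2 -> N1.N0=(alive,v0) N1.N1=(dead,v1) N1.N2=(alive,v0) | N2.N0=(alive,v0) N2.N1=(dead,v1) N2.N2=(alive,v0)
Op 6: gossip N2<->N1 -> N2.N0=(alive,v0) N2.N1=(dead,v1) N2.N2=(alive,v0) | N1.N0=(alive,v0) N1.N1=(dead,v1) N1.N2=(alive,v0)
Op 7: N2 marks N0=alive -> (alive,v1)
Op 8: N1 marks N2=suspect -> (suspect,v1)
Op 9: gossip N0<->N2 -> N0.N0=(alive,v1) N0.N1=(dead,v1) N0.N2=(alive,v0) | N2.N0=(alive,v1) N2.N1=(dead,v1) N2.N2=(alive,v0)
Op 10: N1 marks N2=alive -> (alive,v2)
Op 11: gossip N1<->N2 -> N1.N0=(alive,v1) N1.N1=(dead,v1) N1.N2=(alive,v2) | N2.N0=(alive,v1) N2.N1=(dead,v1) N2.N2=(alive,v2)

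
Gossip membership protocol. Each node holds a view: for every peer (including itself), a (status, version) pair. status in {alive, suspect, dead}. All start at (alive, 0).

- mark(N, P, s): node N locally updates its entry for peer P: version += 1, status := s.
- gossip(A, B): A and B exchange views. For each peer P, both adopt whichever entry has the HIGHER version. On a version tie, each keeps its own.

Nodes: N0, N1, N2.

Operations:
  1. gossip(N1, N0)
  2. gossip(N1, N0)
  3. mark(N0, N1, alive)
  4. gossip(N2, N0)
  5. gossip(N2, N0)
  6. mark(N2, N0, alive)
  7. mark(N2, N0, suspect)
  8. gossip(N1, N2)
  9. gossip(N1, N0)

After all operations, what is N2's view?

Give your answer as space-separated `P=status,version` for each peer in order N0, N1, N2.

Answer: N0=suspect,2 N1=alive,1 N2=alive,0

Derivation:
Op 1: gossip N1<->N0 -> N1.N0=(alive,v0) N1.N1=(alive,v0) N1.N2=(alive,v0) | N0.N0=(alive,v0) N0.N1=(alive,v0) N0.N2=(alive,v0)
Op 2: gossip N1<->N0 -> N1.N0=(alive,v0) N1.N1=(alive,v0) N1.N2=(alive,v0) | N0.N0=(alive,v0) N0.N1=(alive,v0) N0.N2=(alive,v0)
Op 3: N0 marks N1=alive -> (alive,v1)
Op 4: gossip N2<->N0 -> N2.N0=(alive,v0) N2.N1=(alive,v1) N2.N2=(alive,v0) | N0.N0=(alive,v0) N0.N1=(alive,v1) N0.N2=(alive,v0)
Op 5: gossip N2<->N0 -> N2.N0=(alive,v0) N2.N1=(alive,v1) N2.N2=(alive,v0) | N0.N0=(alive,v0) N0.N1=(alive,v1) N0.N2=(alive,v0)
Op 6: N2 marks N0=alive -> (alive,v1)
Op 7: N2 marks N0=suspect -> (suspect,v2)
Op 8: gossip N1<->N2 -> N1.N0=(suspect,v2) N1.N1=(alive,v1) N1.N2=(alive,v0) | N2.N0=(suspect,v2) N2.N1=(alive,v1) N2.N2=(alive,v0)
Op 9: gossip N1<->N0 -> N1.N0=(suspect,v2) N1.N1=(alive,v1) N1.N2=(alive,v0) | N0.N0=(suspect,v2) N0.N1=(alive,v1) N0.N2=(alive,v0)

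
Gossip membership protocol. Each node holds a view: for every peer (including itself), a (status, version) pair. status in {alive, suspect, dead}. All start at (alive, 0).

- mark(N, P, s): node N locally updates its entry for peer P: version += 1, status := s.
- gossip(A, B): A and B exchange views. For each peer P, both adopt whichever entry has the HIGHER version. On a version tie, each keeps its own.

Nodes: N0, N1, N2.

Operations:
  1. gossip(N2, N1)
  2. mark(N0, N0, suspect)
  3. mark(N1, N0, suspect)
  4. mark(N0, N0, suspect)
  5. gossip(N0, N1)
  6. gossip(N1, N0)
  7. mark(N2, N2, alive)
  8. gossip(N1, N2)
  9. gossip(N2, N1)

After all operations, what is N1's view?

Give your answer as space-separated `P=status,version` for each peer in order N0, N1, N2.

Answer: N0=suspect,2 N1=alive,0 N2=alive,1

Derivation:
Op 1: gossip N2<->N1 -> N2.N0=(alive,v0) N2.N1=(alive,v0) N2.N2=(alive,v0) | N1.N0=(alive,v0) N1.N1=(alive,v0) N1.N2=(alive,v0)
Op 2: N0 marks N0=suspect -> (suspect,v1)
Op 3: N1 marks N0=suspect -> (suspect,v1)
Op 4: N0 marks N0=suspect -> (suspect,v2)
Op 5: gossip N0<->N1 -> N0.N0=(suspect,v2) N0.N1=(alive,v0) N0.N2=(alive,v0) | N1.N0=(suspect,v2) N1.N1=(alive,v0) N1.N2=(alive,v0)
Op 6: gossip N1<->N0 -> N1.N0=(suspect,v2) N1.N1=(alive,v0) N1.N2=(alive,v0) | N0.N0=(suspect,v2) N0.N1=(alive,v0) N0.N2=(alive,v0)
Op 7: N2 marks N2=alive -> (alive,v1)
Op 8: gossip N1<->N2 -> N1.N0=(suspect,v2) N1.N1=(alive,v0) N1.N2=(alive,v1) | N2.N0=(suspect,v2) N2.N1=(alive,v0) N2.N2=(alive,v1)
Op 9: gossip N2<->N1 -> N2.N0=(suspect,v2) N2.N1=(alive,v0) N2.N2=(alive,v1) | N1.N0=(suspect,v2) N1.N1=(alive,v0) N1.N2=(alive,v1)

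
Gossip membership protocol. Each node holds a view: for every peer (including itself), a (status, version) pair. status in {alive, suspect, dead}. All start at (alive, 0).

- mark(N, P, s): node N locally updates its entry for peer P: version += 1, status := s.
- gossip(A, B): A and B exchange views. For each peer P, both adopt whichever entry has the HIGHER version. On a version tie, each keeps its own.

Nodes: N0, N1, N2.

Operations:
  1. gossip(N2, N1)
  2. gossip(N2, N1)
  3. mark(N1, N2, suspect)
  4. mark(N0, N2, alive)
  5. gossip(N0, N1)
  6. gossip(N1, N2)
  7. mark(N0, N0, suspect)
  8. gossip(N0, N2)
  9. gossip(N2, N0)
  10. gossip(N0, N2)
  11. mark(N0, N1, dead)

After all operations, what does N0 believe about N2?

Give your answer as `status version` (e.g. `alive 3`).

Answer: alive 1

Derivation:
Op 1: gossip N2<->N1 -> N2.N0=(alive,v0) N2.N1=(alive,v0) N2.N2=(alive,v0) | N1.N0=(alive,v0) N1.N1=(alive,v0) N1.N2=(alive,v0)
Op 2: gossip N2<->N1 -> N2.N0=(alive,v0) N2.N1=(alive,v0) N2.N2=(alive,v0) | N1.N0=(alive,v0) N1.N1=(alive,v0) N1.N2=(alive,v0)
Op 3: N1 marks N2=suspect -> (suspect,v1)
Op 4: N0 marks N2=alive -> (alive,v1)
Op 5: gossip N0<->N1 -> N0.N0=(alive,v0) N0.N1=(alive,v0) N0.N2=(alive,v1) | N1.N0=(alive,v0) N1.N1=(alive,v0) N1.N2=(suspect,v1)
Op 6: gossip N1<->N2 -> N1.N0=(alive,v0) N1.N1=(alive,v0) N1.N2=(suspect,v1) | N2.N0=(alive,v0) N2.N1=(alive,v0) N2.N2=(suspect,v1)
Op 7: N0 marks N0=suspect -> (suspect,v1)
Op 8: gossip N0<->N2 -> N0.N0=(suspect,v1) N0.N1=(alive,v0) N0.N2=(alive,v1) | N2.N0=(suspect,v1) N2.N1=(alive,v0) N2.N2=(suspect,v1)
Op 9: gossip N2<->N0 -> N2.N0=(suspect,v1) N2.N1=(alive,v0) N2.N2=(suspect,v1) | N0.N0=(suspect,v1) N0.N1=(alive,v0) N0.N2=(alive,v1)
Op 10: gossip N0<->N2 -> N0.N0=(suspect,v1) N0.N1=(alive,v0) N0.N2=(alive,v1) | N2.N0=(suspect,v1) N2.N1=(alive,v0) N2.N2=(suspect,v1)
Op 11: N0 marks N1=dead -> (dead,v1)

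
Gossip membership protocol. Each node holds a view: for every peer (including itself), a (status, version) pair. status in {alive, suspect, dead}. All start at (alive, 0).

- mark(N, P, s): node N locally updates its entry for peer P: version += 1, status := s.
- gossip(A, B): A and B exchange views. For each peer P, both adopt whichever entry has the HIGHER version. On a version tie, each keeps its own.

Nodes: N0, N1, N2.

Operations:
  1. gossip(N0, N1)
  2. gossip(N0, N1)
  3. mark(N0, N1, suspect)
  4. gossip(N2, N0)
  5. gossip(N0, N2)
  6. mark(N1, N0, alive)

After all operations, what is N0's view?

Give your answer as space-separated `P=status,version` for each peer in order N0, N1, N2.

Op 1: gossip N0<->N1 -> N0.N0=(alive,v0) N0.N1=(alive,v0) N0.N2=(alive,v0) | N1.N0=(alive,v0) N1.N1=(alive,v0) N1.N2=(alive,v0)
Op 2: gossip N0<->N1 -> N0.N0=(alive,v0) N0.N1=(alive,v0) N0.N2=(alive,v0) | N1.N0=(alive,v0) N1.N1=(alive,v0) N1.N2=(alive,v0)
Op 3: N0 marks N1=suspect -> (suspect,v1)
Op 4: gossip N2<->N0 -> N2.N0=(alive,v0) N2.N1=(suspect,v1) N2.N2=(alive,v0) | N0.N0=(alive,v0) N0.N1=(suspect,v1) N0.N2=(alive,v0)
Op 5: gossip N0<->N2 -> N0.N0=(alive,v0) N0.N1=(suspect,v1) N0.N2=(alive,v0) | N2.N0=(alive,v0) N2.N1=(suspect,v1) N2.N2=(alive,v0)
Op 6: N1 marks N0=alive -> (alive,v1)

Answer: N0=alive,0 N1=suspect,1 N2=alive,0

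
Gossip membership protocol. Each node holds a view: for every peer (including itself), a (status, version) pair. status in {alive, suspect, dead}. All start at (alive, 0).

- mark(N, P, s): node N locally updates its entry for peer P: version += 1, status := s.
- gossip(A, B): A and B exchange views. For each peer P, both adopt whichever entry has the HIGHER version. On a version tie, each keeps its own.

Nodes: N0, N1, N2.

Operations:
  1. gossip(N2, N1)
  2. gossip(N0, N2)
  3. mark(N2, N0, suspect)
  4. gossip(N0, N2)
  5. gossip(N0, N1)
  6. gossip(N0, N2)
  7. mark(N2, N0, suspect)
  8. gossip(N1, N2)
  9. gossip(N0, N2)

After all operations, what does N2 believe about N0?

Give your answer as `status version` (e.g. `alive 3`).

Answer: suspect 2

Derivation:
Op 1: gossip N2<->N1 -> N2.N0=(alive,v0) N2.N1=(alive,v0) N2.N2=(alive,v0) | N1.N0=(alive,v0) N1.N1=(alive,v0) N1.N2=(alive,v0)
Op 2: gossip N0<->N2 -> N0.N0=(alive,v0) N0.N1=(alive,v0) N0.N2=(alive,v0) | N2.N0=(alive,v0) N2.N1=(alive,v0) N2.N2=(alive,v0)
Op 3: N2 marks N0=suspect -> (suspect,v1)
Op 4: gossip N0<->N2 -> N0.N0=(suspect,v1) N0.N1=(alive,v0) N0.N2=(alive,v0) | N2.N0=(suspect,v1) N2.N1=(alive,v0) N2.N2=(alive,v0)
Op 5: gossip N0<->N1 -> N0.N0=(suspect,v1) N0.N1=(alive,v0) N0.N2=(alive,v0) | N1.N0=(suspect,v1) N1.N1=(alive,v0) N1.N2=(alive,v0)
Op 6: gossip N0<->N2 -> N0.N0=(suspect,v1) N0.N1=(alive,v0) N0.N2=(alive,v0) | N2.N0=(suspect,v1) N2.N1=(alive,v0) N2.N2=(alive,v0)
Op 7: N2 marks N0=suspect -> (suspect,v2)
Op 8: gossip N1<->N2 -> N1.N0=(suspect,v2) N1.N1=(alive,v0) N1.N2=(alive,v0) | N2.N0=(suspect,v2) N2.N1=(alive,v0) N2.N2=(alive,v0)
Op 9: gossip N0<->N2 -> N0.N0=(suspect,v2) N0.N1=(alive,v0) N0.N2=(alive,v0) | N2.N0=(suspect,v2) N2.N1=(alive,v0) N2.N2=(alive,v0)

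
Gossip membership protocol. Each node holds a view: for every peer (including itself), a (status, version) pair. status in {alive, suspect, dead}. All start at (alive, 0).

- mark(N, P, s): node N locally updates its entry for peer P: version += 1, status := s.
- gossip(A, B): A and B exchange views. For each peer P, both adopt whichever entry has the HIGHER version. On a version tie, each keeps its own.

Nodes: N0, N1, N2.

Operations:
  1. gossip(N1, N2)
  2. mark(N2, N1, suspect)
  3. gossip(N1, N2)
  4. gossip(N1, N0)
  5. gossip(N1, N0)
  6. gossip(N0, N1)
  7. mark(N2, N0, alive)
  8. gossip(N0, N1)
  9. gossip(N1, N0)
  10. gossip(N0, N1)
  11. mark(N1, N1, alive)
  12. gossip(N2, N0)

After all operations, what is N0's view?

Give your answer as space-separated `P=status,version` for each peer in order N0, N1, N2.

Op 1: gossip N1<->N2 -> N1.N0=(alive,v0) N1.N1=(alive,v0) N1.N2=(alive,v0) | N2.N0=(alive,v0) N2.N1=(alive,v0) N2.N2=(alive,v0)
Op 2: N2 marks N1=suspect -> (suspect,v1)
Op 3: gossip N1<->N2 -> N1.N0=(alive,v0) N1.N1=(suspect,v1) N1.N2=(alive,v0) | N2.N0=(alive,v0) N2.N1=(suspect,v1) N2.N2=(alive,v0)
Op 4: gossip N1<->N0 -> N1.N0=(alive,v0) N1.N1=(suspect,v1) N1.N2=(alive,v0) | N0.N0=(alive,v0) N0.N1=(suspect,v1) N0.N2=(alive,v0)
Op 5: gossip N1<->N0 -> N1.N0=(alive,v0) N1.N1=(suspect,v1) N1.N2=(alive,v0) | N0.N0=(alive,v0) N0.N1=(suspect,v1) N0.N2=(alive,v0)
Op 6: gossip N0<->N1 -> N0.N0=(alive,v0) N0.N1=(suspect,v1) N0.N2=(alive,v0) | N1.N0=(alive,v0) N1.N1=(suspect,v1) N1.N2=(alive,v0)
Op 7: N2 marks N0=alive -> (alive,v1)
Op 8: gossip N0<->N1 -> N0.N0=(alive,v0) N0.N1=(suspect,v1) N0.N2=(alive,v0) | N1.N0=(alive,v0) N1.N1=(suspect,v1) N1.N2=(alive,v0)
Op 9: gossip N1<->N0 -> N1.N0=(alive,v0) N1.N1=(suspect,v1) N1.N2=(alive,v0) | N0.N0=(alive,v0) N0.N1=(suspect,v1) N0.N2=(alive,v0)
Op 10: gossip N0<->N1 -> N0.N0=(alive,v0) N0.N1=(suspect,v1) N0.N2=(alive,v0) | N1.N0=(alive,v0) N1.N1=(suspect,v1) N1.N2=(alive,v0)
Op 11: N1 marks N1=alive -> (alive,v2)
Op 12: gossip N2<->N0 -> N2.N0=(alive,v1) N2.N1=(suspect,v1) N2.N2=(alive,v0) | N0.N0=(alive,v1) N0.N1=(suspect,v1) N0.N2=(alive,v0)

Answer: N0=alive,1 N1=suspect,1 N2=alive,0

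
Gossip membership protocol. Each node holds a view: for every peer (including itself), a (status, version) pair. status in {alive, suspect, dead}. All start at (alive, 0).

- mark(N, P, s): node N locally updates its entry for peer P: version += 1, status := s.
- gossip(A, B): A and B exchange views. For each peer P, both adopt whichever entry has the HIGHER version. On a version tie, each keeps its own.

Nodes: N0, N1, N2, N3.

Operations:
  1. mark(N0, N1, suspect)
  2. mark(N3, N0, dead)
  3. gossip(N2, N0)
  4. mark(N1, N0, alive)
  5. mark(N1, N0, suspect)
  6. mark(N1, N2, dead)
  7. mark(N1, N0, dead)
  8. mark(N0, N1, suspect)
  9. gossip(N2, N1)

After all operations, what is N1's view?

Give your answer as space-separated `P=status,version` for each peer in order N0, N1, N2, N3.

Op 1: N0 marks N1=suspect -> (suspect,v1)
Op 2: N3 marks N0=dead -> (dead,v1)
Op 3: gossip N2<->N0 -> N2.N0=(alive,v0) N2.N1=(suspect,v1) N2.N2=(alive,v0) N2.N3=(alive,v0) | N0.N0=(alive,v0) N0.N1=(suspect,v1) N0.N2=(alive,v0) N0.N3=(alive,v0)
Op 4: N1 marks N0=alive -> (alive,v1)
Op 5: N1 marks N0=suspect -> (suspect,v2)
Op 6: N1 marks N2=dead -> (dead,v1)
Op 7: N1 marks N0=dead -> (dead,v3)
Op 8: N0 marks N1=suspect -> (suspect,v2)
Op 9: gossip N2<->N1 -> N2.N0=(dead,v3) N2.N1=(suspect,v1) N2.N2=(dead,v1) N2.N3=(alive,v0) | N1.N0=(dead,v3) N1.N1=(suspect,v1) N1.N2=(dead,v1) N1.N3=(alive,v0)

Answer: N0=dead,3 N1=suspect,1 N2=dead,1 N3=alive,0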